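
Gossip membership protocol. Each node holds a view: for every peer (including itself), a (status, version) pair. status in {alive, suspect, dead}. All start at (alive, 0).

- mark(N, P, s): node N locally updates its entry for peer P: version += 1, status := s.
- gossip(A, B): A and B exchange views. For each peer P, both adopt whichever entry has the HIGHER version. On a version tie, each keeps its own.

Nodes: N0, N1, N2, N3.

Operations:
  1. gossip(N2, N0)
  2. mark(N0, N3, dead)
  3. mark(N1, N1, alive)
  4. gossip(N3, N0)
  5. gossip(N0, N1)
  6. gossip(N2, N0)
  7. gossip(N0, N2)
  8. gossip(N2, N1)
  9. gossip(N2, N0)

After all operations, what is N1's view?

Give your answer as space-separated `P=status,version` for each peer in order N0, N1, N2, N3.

Answer: N0=alive,0 N1=alive,1 N2=alive,0 N3=dead,1

Derivation:
Op 1: gossip N2<->N0 -> N2.N0=(alive,v0) N2.N1=(alive,v0) N2.N2=(alive,v0) N2.N3=(alive,v0) | N0.N0=(alive,v0) N0.N1=(alive,v0) N0.N2=(alive,v0) N0.N3=(alive,v0)
Op 2: N0 marks N3=dead -> (dead,v1)
Op 3: N1 marks N1=alive -> (alive,v1)
Op 4: gossip N3<->N0 -> N3.N0=(alive,v0) N3.N1=(alive,v0) N3.N2=(alive,v0) N3.N3=(dead,v1) | N0.N0=(alive,v0) N0.N1=(alive,v0) N0.N2=(alive,v0) N0.N3=(dead,v1)
Op 5: gossip N0<->N1 -> N0.N0=(alive,v0) N0.N1=(alive,v1) N0.N2=(alive,v0) N0.N3=(dead,v1) | N1.N0=(alive,v0) N1.N1=(alive,v1) N1.N2=(alive,v0) N1.N3=(dead,v1)
Op 6: gossip N2<->N0 -> N2.N0=(alive,v0) N2.N1=(alive,v1) N2.N2=(alive,v0) N2.N3=(dead,v1) | N0.N0=(alive,v0) N0.N1=(alive,v1) N0.N2=(alive,v0) N0.N3=(dead,v1)
Op 7: gossip N0<->N2 -> N0.N0=(alive,v0) N0.N1=(alive,v1) N0.N2=(alive,v0) N0.N3=(dead,v1) | N2.N0=(alive,v0) N2.N1=(alive,v1) N2.N2=(alive,v0) N2.N3=(dead,v1)
Op 8: gossip N2<->N1 -> N2.N0=(alive,v0) N2.N1=(alive,v1) N2.N2=(alive,v0) N2.N3=(dead,v1) | N1.N0=(alive,v0) N1.N1=(alive,v1) N1.N2=(alive,v0) N1.N3=(dead,v1)
Op 9: gossip N2<->N0 -> N2.N0=(alive,v0) N2.N1=(alive,v1) N2.N2=(alive,v0) N2.N3=(dead,v1) | N0.N0=(alive,v0) N0.N1=(alive,v1) N0.N2=(alive,v0) N0.N3=(dead,v1)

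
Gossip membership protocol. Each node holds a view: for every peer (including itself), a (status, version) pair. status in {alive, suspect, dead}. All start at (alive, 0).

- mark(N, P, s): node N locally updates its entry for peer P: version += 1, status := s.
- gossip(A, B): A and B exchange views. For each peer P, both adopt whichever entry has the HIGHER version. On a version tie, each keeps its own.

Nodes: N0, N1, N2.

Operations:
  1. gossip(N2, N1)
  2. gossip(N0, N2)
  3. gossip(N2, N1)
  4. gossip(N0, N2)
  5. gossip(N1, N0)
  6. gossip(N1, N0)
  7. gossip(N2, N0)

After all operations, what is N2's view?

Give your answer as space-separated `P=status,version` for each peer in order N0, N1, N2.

Answer: N0=alive,0 N1=alive,0 N2=alive,0

Derivation:
Op 1: gossip N2<->N1 -> N2.N0=(alive,v0) N2.N1=(alive,v0) N2.N2=(alive,v0) | N1.N0=(alive,v0) N1.N1=(alive,v0) N1.N2=(alive,v0)
Op 2: gossip N0<->N2 -> N0.N0=(alive,v0) N0.N1=(alive,v0) N0.N2=(alive,v0) | N2.N0=(alive,v0) N2.N1=(alive,v0) N2.N2=(alive,v0)
Op 3: gossip N2<->N1 -> N2.N0=(alive,v0) N2.N1=(alive,v0) N2.N2=(alive,v0) | N1.N0=(alive,v0) N1.N1=(alive,v0) N1.N2=(alive,v0)
Op 4: gossip N0<->N2 -> N0.N0=(alive,v0) N0.N1=(alive,v0) N0.N2=(alive,v0) | N2.N0=(alive,v0) N2.N1=(alive,v0) N2.N2=(alive,v0)
Op 5: gossip N1<->N0 -> N1.N0=(alive,v0) N1.N1=(alive,v0) N1.N2=(alive,v0) | N0.N0=(alive,v0) N0.N1=(alive,v0) N0.N2=(alive,v0)
Op 6: gossip N1<->N0 -> N1.N0=(alive,v0) N1.N1=(alive,v0) N1.N2=(alive,v0) | N0.N0=(alive,v0) N0.N1=(alive,v0) N0.N2=(alive,v0)
Op 7: gossip N2<->N0 -> N2.N0=(alive,v0) N2.N1=(alive,v0) N2.N2=(alive,v0) | N0.N0=(alive,v0) N0.N1=(alive,v0) N0.N2=(alive,v0)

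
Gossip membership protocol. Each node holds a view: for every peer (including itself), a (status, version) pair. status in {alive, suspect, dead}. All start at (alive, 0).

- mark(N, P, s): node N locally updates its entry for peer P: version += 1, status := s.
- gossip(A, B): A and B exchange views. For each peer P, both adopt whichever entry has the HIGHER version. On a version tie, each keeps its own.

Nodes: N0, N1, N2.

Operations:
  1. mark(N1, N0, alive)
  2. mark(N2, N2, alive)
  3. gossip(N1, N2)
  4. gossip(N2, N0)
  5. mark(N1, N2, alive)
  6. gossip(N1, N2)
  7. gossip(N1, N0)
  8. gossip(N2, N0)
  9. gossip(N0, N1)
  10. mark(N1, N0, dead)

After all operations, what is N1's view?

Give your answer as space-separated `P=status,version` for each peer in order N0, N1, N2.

Answer: N0=dead,2 N1=alive,0 N2=alive,2

Derivation:
Op 1: N1 marks N0=alive -> (alive,v1)
Op 2: N2 marks N2=alive -> (alive,v1)
Op 3: gossip N1<->N2 -> N1.N0=(alive,v1) N1.N1=(alive,v0) N1.N2=(alive,v1) | N2.N0=(alive,v1) N2.N1=(alive,v0) N2.N2=(alive,v1)
Op 4: gossip N2<->N0 -> N2.N0=(alive,v1) N2.N1=(alive,v0) N2.N2=(alive,v1) | N0.N0=(alive,v1) N0.N1=(alive,v0) N0.N2=(alive,v1)
Op 5: N1 marks N2=alive -> (alive,v2)
Op 6: gossip N1<->N2 -> N1.N0=(alive,v1) N1.N1=(alive,v0) N1.N2=(alive,v2) | N2.N0=(alive,v1) N2.N1=(alive,v0) N2.N2=(alive,v2)
Op 7: gossip N1<->N0 -> N1.N0=(alive,v1) N1.N1=(alive,v0) N1.N2=(alive,v2) | N0.N0=(alive,v1) N0.N1=(alive,v0) N0.N2=(alive,v2)
Op 8: gossip N2<->N0 -> N2.N0=(alive,v1) N2.N1=(alive,v0) N2.N2=(alive,v2) | N0.N0=(alive,v1) N0.N1=(alive,v0) N0.N2=(alive,v2)
Op 9: gossip N0<->N1 -> N0.N0=(alive,v1) N0.N1=(alive,v0) N0.N2=(alive,v2) | N1.N0=(alive,v1) N1.N1=(alive,v0) N1.N2=(alive,v2)
Op 10: N1 marks N0=dead -> (dead,v2)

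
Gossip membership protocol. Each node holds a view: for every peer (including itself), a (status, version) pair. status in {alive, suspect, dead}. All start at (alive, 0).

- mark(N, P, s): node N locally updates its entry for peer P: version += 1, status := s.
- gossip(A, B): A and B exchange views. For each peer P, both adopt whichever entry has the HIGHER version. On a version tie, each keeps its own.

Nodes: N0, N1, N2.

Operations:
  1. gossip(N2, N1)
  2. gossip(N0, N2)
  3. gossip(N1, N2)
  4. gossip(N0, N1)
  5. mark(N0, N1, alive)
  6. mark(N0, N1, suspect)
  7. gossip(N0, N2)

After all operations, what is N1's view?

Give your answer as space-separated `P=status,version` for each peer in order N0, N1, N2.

Op 1: gossip N2<->N1 -> N2.N0=(alive,v0) N2.N1=(alive,v0) N2.N2=(alive,v0) | N1.N0=(alive,v0) N1.N1=(alive,v0) N1.N2=(alive,v0)
Op 2: gossip N0<->N2 -> N0.N0=(alive,v0) N0.N1=(alive,v0) N0.N2=(alive,v0) | N2.N0=(alive,v0) N2.N1=(alive,v0) N2.N2=(alive,v0)
Op 3: gossip N1<->N2 -> N1.N0=(alive,v0) N1.N1=(alive,v0) N1.N2=(alive,v0) | N2.N0=(alive,v0) N2.N1=(alive,v0) N2.N2=(alive,v0)
Op 4: gossip N0<->N1 -> N0.N0=(alive,v0) N0.N1=(alive,v0) N0.N2=(alive,v0) | N1.N0=(alive,v0) N1.N1=(alive,v0) N1.N2=(alive,v0)
Op 5: N0 marks N1=alive -> (alive,v1)
Op 6: N0 marks N1=suspect -> (suspect,v2)
Op 7: gossip N0<->N2 -> N0.N0=(alive,v0) N0.N1=(suspect,v2) N0.N2=(alive,v0) | N2.N0=(alive,v0) N2.N1=(suspect,v2) N2.N2=(alive,v0)

Answer: N0=alive,0 N1=alive,0 N2=alive,0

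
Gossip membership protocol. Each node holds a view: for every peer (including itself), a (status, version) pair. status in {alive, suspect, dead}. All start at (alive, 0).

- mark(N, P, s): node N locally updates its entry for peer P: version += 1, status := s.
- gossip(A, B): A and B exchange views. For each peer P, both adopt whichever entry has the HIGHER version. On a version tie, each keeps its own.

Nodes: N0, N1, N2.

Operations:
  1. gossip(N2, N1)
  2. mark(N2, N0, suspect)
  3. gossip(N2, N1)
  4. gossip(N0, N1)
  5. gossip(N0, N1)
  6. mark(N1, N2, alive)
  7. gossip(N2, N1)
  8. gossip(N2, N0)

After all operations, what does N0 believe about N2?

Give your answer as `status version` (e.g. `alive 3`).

Op 1: gossip N2<->N1 -> N2.N0=(alive,v0) N2.N1=(alive,v0) N2.N2=(alive,v0) | N1.N0=(alive,v0) N1.N1=(alive,v0) N1.N2=(alive,v0)
Op 2: N2 marks N0=suspect -> (suspect,v1)
Op 3: gossip N2<->N1 -> N2.N0=(suspect,v1) N2.N1=(alive,v0) N2.N2=(alive,v0) | N1.N0=(suspect,v1) N1.N1=(alive,v0) N1.N2=(alive,v0)
Op 4: gossip N0<->N1 -> N0.N0=(suspect,v1) N0.N1=(alive,v0) N0.N2=(alive,v0) | N1.N0=(suspect,v1) N1.N1=(alive,v0) N1.N2=(alive,v0)
Op 5: gossip N0<->N1 -> N0.N0=(suspect,v1) N0.N1=(alive,v0) N0.N2=(alive,v0) | N1.N0=(suspect,v1) N1.N1=(alive,v0) N1.N2=(alive,v0)
Op 6: N1 marks N2=alive -> (alive,v1)
Op 7: gossip N2<->N1 -> N2.N0=(suspect,v1) N2.N1=(alive,v0) N2.N2=(alive,v1) | N1.N0=(suspect,v1) N1.N1=(alive,v0) N1.N2=(alive,v1)
Op 8: gossip N2<->N0 -> N2.N0=(suspect,v1) N2.N1=(alive,v0) N2.N2=(alive,v1) | N0.N0=(suspect,v1) N0.N1=(alive,v0) N0.N2=(alive,v1)

Answer: alive 1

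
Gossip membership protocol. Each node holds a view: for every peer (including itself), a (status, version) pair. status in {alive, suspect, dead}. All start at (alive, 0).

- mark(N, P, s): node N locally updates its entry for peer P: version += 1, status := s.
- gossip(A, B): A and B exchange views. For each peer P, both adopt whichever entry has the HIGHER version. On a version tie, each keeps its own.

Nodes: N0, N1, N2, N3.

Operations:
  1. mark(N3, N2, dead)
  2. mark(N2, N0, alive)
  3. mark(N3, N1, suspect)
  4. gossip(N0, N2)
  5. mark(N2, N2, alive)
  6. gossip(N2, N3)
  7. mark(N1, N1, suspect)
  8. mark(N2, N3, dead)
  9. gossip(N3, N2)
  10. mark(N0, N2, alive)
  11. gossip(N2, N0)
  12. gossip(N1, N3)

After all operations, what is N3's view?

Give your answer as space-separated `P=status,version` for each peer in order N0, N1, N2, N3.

Op 1: N3 marks N2=dead -> (dead,v1)
Op 2: N2 marks N0=alive -> (alive,v1)
Op 3: N3 marks N1=suspect -> (suspect,v1)
Op 4: gossip N0<->N2 -> N0.N0=(alive,v1) N0.N1=(alive,v0) N0.N2=(alive,v0) N0.N3=(alive,v0) | N2.N0=(alive,v1) N2.N1=(alive,v0) N2.N2=(alive,v0) N2.N3=(alive,v0)
Op 5: N2 marks N2=alive -> (alive,v1)
Op 6: gossip N2<->N3 -> N2.N0=(alive,v1) N2.N1=(suspect,v1) N2.N2=(alive,v1) N2.N3=(alive,v0) | N3.N0=(alive,v1) N3.N1=(suspect,v1) N3.N2=(dead,v1) N3.N3=(alive,v0)
Op 7: N1 marks N1=suspect -> (suspect,v1)
Op 8: N2 marks N3=dead -> (dead,v1)
Op 9: gossip N3<->N2 -> N3.N0=(alive,v1) N3.N1=(suspect,v1) N3.N2=(dead,v1) N3.N3=(dead,v1) | N2.N0=(alive,v1) N2.N1=(suspect,v1) N2.N2=(alive,v1) N2.N3=(dead,v1)
Op 10: N0 marks N2=alive -> (alive,v1)
Op 11: gossip N2<->N0 -> N2.N0=(alive,v1) N2.N1=(suspect,v1) N2.N2=(alive,v1) N2.N3=(dead,v1) | N0.N0=(alive,v1) N0.N1=(suspect,v1) N0.N2=(alive,v1) N0.N3=(dead,v1)
Op 12: gossip N1<->N3 -> N1.N0=(alive,v1) N1.N1=(suspect,v1) N1.N2=(dead,v1) N1.N3=(dead,v1) | N3.N0=(alive,v1) N3.N1=(suspect,v1) N3.N2=(dead,v1) N3.N3=(dead,v1)

Answer: N0=alive,1 N1=suspect,1 N2=dead,1 N3=dead,1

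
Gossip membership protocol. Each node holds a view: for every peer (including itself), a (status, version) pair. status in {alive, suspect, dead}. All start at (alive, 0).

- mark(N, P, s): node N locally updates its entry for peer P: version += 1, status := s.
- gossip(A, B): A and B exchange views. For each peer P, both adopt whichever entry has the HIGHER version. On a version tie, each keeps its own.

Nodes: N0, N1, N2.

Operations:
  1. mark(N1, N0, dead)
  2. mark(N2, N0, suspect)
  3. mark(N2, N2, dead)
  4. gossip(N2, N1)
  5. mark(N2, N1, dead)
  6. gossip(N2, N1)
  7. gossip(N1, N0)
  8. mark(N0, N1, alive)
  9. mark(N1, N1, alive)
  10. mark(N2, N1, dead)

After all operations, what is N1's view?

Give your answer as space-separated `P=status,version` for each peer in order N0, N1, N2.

Op 1: N1 marks N0=dead -> (dead,v1)
Op 2: N2 marks N0=suspect -> (suspect,v1)
Op 3: N2 marks N2=dead -> (dead,v1)
Op 4: gossip N2<->N1 -> N2.N0=(suspect,v1) N2.N1=(alive,v0) N2.N2=(dead,v1) | N1.N0=(dead,v1) N1.N1=(alive,v0) N1.N2=(dead,v1)
Op 5: N2 marks N1=dead -> (dead,v1)
Op 6: gossip N2<->N1 -> N2.N0=(suspect,v1) N2.N1=(dead,v1) N2.N2=(dead,v1) | N1.N0=(dead,v1) N1.N1=(dead,v1) N1.N2=(dead,v1)
Op 7: gossip N1<->N0 -> N1.N0=(dead,v1) N1.N1=(dead,v1) N1.N2=(dead,v1) | N0.N0=(dead,v1) N0.N1=(dead,v1) N0.N2=(dead,v1)
Op 8: N0 marks N1=alive -> (alive,v2)
Op 9: N1 marks N1=alive -> (alive,v2)
Op 10: N2 marks N1=dead -> (dead,v2)

Answer: N0=dead,1 N1=alive,2 N2=dead,1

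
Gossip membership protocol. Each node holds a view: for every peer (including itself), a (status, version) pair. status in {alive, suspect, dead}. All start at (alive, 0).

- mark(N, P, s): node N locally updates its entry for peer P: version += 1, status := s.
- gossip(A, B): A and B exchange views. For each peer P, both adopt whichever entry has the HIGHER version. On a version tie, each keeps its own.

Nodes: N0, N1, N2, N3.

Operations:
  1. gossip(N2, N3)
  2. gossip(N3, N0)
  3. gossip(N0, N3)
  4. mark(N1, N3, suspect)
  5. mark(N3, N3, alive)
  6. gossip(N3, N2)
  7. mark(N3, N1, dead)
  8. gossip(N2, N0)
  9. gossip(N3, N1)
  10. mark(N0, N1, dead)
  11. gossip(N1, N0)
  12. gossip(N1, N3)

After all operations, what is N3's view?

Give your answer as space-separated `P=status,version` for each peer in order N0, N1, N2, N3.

Op 1: gossip N2<->N3 -> N2.N0=(alive,v0) N2.N1=(alive,v0) N2.N2=(alive,v0) N2.N3=(alive,v0) | N3.N0=(alive,v0) N3.N1=(alive,v0) N3.N2=(alive,v0) N3.N3=(alive,v0)
Op 2: gossip N3<->N0 -> N3.N0=(alive,v0) N3.N1=(alive,v0) N3.N2=(alive,v0) N3.N3=(alive,v0) | N0.N0=(alive,v0) N0.N1=(alive,v0) N0.N2=(alive,v0) N0.N3=(alive,v0)
Op 3: gossip N0<->N3 -> N0.N0=(alive,v0) N0.N1=(alive,v0) N0.N2=(alive,v0) N0.N3=(alive,v0) | N3.N0=(alive,v0) N3.N1=(alive,v0) N3.N2=(alive,v0) N3.N3=(alive,v0)
Op 4: N1 marks N3=suspect -> (suspect,v1)
Op 5: N3 marks N3=alive -> (alive,v1)
Op 6: gossip N3<->N2 -> N3.N0=(alive,v0) N3.N1=(alive,v0) N3.N2=(alive,v0) N3.N3=(alive,v1) | N2.N0=(alive,v0) N2.N1=(alive,v0) N2.N2=(alive,v0) N2.N3=(alive,v1)
Op 7: N3 marks N1=dead -> (dead,v1)
Op 8: gossip N2<->N0 -> N2.N0=(alive,v0) N2.N1=(alive,v0) N2.N2=(alive,v0) N2.N3=(alive,v1) | N0.N0=(alive,v0) N0.N1=(alive,v0) N0.N2=(alive,v0) N0.N3=(alive,v1)
Op 9: gossip N3<->N1 -> N3.N0=(alive,v0) N3.N1=(dead,v1) N3.N2=(alive,v0) N3.N3=(alive,v1) | N1.N0=(alive,v0) N1.N1=(dead,v1) N1.N2=(alive,v0) N1.N3=(suspect,v1)
Op 10: N0 marks N1=dead -> (dead,v1)
Op 11: gossip N1<->N0 -> N1.N0=(alive,v0) N1.N1=(dead,v1) N1.N2=(alive,v0) N1.N3=(suspect,v1) | N0.N0=(alive,v0) N0.N1=(dead,v1) N0.N2=(alive,v0) N0.N3=(alive,v1)
Op 12: gossip N1<->N3 -> N1.N0=(alive,v0) N1.N1=(dead,v1) N1.N2=(alive,v0) N1.N3=(suspect,v1) | N3.N0=(alive,v0) N3.N1=(dead,v1) N3.N2=(alive,v0) N3.N3=(alive,v1)

Answer: N0=alive,0 N1=dead,1 N2=alive,0 N3=alive,1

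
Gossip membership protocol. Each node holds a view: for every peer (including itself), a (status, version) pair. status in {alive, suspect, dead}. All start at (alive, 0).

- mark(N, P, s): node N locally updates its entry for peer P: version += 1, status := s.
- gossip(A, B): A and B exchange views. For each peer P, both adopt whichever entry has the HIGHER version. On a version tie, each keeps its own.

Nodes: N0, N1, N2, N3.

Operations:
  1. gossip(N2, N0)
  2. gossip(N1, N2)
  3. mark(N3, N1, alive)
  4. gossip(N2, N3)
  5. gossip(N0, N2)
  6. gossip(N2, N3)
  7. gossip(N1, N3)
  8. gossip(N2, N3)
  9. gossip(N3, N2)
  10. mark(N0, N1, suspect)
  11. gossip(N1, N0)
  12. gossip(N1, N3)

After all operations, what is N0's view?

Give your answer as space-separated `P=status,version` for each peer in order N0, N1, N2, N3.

Op 1: gossip N2<->N0 -> N2.N0=(alive,v0) N2.N1=(alive,v0) N2.N2=(alive,v0) N2.N3=(alive,v0) | N0.N0=(alive,v0) N0.N1=(alive,v0) N0.N2=(alive,v0) N0.N3=(alive,v0)
Op 2: gossip N1<->N2 -> N1.N0=(alive,v0) N1.N1=(alive,v0) N1.N2=(alive,v0) N1.N3=(alive,v0) | N2.N0=(alive,v0) N2.N1=(alive,v0) N2.N2=(alive,v0) N2.N3=(alive,v0)
Op 3: N3 marks N1=alive -> (alive,v1)
Op 4: gossip N2<->N3 -> N2.N0=(alive,v0) N2.N1=(alive,v1) N2.N2=(alive,v0) N2.N3=(alive,v0) | N3.N0=(alive,v0) N3.N1=(alive,v1) N3.N2=(alive,v0) N3.N3=(alive,v0)
Op 5: gossip N0<->N2 -> N0.N0=(alive,v0) N0.N1=(alive,v1) N0.N2=(alive,v0) N0.N3=(alive,v0) | N2.N0=(alive,v0) N2.N1=(alive,v1) N2.N2=(alive,v0) N2.N3=(alive,v0)
Op 6: gossip N2<->N3 -> N2.N0=(alive,v0) N2.N1=(alive,v1) N2.N2=(alive,v0) N2.N3=(alive,v0) | N3.N0=(alive,v0) N3.N1=(alive,v1) N3.N2=(alive,v0) N3.N3=(alive,v0)
Op 7: gossip N1<->N3 -> N1.N0=(alive,v0) N1.N1=(alive,v1) N1.N2=(alive,v0) N1.N3=(alive,v0) | N3.N0=(alive,v0) N3.N1=(alive,v1) N3.N2=(alive,v0) N3.N3=(alive,v0)
Op 8: gossip N2<->N3 -> N2.N0=(alive,v0) N2.N1=(alive,v1) N2.N2=(alive,v0) N2.N3=(alive,v0) | N3.N0=(alive,v0) N3.N1=(alive,v1) N3.N2=(alive,v0) N3.N3=(alive,v0)
Op 9: gossip N3<->N2 -> N3.N0=(alive,v0) N3.N1=(alive,v1) N3.N2=(alive,v0) N3.N3=(alive,v0) | N2.N0=(alive,v0) N2.N1=(alive,v1) N2.N2=(alive,v0) N2.N3=(alive,v0)
Op 10: N0 marks N1=suspect -> (suspect,v2)
Op 11: gossip N1<->N0 -> N1.N0=(alive,v0) N1.N1=(suspect,v2) N1.N2=(alive,v0) N1.N3=(alive,v0) | N0.N0=(alive,v0) N0.N1=(suspect,v2) N0.N2=(alive,v0) N0.N3=(alive,v0)
Op 12: gossip N1<->N3 -> N1.N0=(alive,v0) N1.N1=(suspect,v2) N1.N2=(alive,v0) N1.N3=(alive,v0) | N3.N0=(alive,v0) N3.N1=(suspect,v2) N3.N2=(alive,v0) N3.N3=(alive,v0)

Answer: N0=alive,0 N1=suspect,2 N2=alive,0 N3=alive,0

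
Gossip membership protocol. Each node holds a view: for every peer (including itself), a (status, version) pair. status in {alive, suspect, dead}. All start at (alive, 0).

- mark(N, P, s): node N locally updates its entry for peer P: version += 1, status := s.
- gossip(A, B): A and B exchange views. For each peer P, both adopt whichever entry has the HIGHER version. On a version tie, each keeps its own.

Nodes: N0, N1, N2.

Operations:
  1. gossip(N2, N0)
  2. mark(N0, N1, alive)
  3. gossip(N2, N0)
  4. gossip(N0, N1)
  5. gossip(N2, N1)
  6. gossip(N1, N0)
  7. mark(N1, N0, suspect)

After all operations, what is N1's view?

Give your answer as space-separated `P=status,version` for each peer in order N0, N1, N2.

Op 1: gossip N2<->N0 -> N2.N0=(alive,v0) N2.N1=(alive,v0) N2.N2=(alive,v0) | N0.N0=(alive,v0) N0.N1=(alive,v0) N0.N2=(alive,v0)
Op 2: N0 marks N1=alive -> (alive,v1)
Op 3: gossip N2<->N0 -> N2.N0=(alive,v0) N2.N1=(alive,v1) N2.N2=(alive,v0) | N0.N0=(alive,v0) N0.N1=(alive,v1) N0.N2=(alive,v0)
Op 4: gossip N0<->N1 -> N0.N0=(alive,v0) N0.N1=(alive,v1) N0.N2=(alive,v0) | N1.N0=(alive,v0) N1.N1=(alive,v1) N1.N2=(alive,v0)
Op 5: gossip N2<->N1 -> N2.N0=(alive,v0) N2.N1=(alive,v1) N2.N2=(alive,v0) | N1.N0=(alive,v0) N1.N1=(alive,v1) N1.N2=(alive,v0)
Op 6: gossip N1<->N0 -> N1.N0=(alive,v0) N1.N1=(alive,v1) N1.N2=(alive,v0) | N0.N0=(alive,v0) N0.N1=(alive,v1) N0.N2=(alive,v0)
Op 7: N1 marks N0=suspect -> (suspect,v1)

Answer: N0=suspect,1 N1=alive,1 N2=alive,0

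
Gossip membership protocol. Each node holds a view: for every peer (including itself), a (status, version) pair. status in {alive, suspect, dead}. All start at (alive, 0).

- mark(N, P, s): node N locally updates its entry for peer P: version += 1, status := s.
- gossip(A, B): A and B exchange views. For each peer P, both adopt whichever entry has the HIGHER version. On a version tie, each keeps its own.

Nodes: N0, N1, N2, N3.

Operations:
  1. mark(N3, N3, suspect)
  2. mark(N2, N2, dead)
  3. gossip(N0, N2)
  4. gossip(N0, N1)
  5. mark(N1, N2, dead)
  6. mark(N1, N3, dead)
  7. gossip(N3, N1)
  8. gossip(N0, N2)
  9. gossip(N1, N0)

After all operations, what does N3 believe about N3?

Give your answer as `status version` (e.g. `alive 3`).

Op 1: N3 marks N3=suspect -> (suspect,v1)
Op 2: N2 marks N2=dead -> (dead,v1)
Op 3: gossip N0<->N2 -> N0.N0=(alive,v0) N0.N1=(alive,v0) N0.N2=(dead,v1) N0.N3=(alive,v0) | N2.N0=(alive,v0) N2.N1=(alive,v0) N2.N2=(dead,v1) N2.N3=(alive,v0)
Op 4: gossip N0<->N1 -> N0.N0=(alive,v0) N0.N1=(alive,v0) N0.N2=(dead,v1) N0.N3=(alive,v0) | N1.N0=(alive,v0) N1.N1=(alive,v0) N1.N2=(dead,v1) N1.N3=(alive,v0)
Op 5: N1 marks N2=dead -> (dead,v2)
Op 6: N1 marks N3=dead -> (dead,v1)
Op 7: gossip N3<->N1 -> N3.N0=(alive,v0) N3.N1=(alive,v0) N3.N2=(dead,v2) N3.N3=(suspect,v1) | N1.N0=(alive,v0) N1.N1=(alive,v0) N1.N2=(dead,v2) N1.N3=(dead,v1)
Op 8: gossip N0<->N2 -> N0.N0=(alive,v0) N0.N1=(alive,v0) N0.N2=(dead,v1) N0.N3=(alive,v0) | N2.N0=(alive,v0) N2.N1=(alive,v0) N2.N2=(dead,v1) N2.N3=(alive,v0)
Op 9: gossip N1<->N0 -> N1.N0=(alive,v0) N1.N1=(alive,v0) N1.N2=(dead,v2) N1.N3=(dead,v1) | N0.N0=(alive,v0) N0.N1=(alive,v0) N0.N2=(dead,v2) N0.N3=(dead,v1)

Answer: suspect 1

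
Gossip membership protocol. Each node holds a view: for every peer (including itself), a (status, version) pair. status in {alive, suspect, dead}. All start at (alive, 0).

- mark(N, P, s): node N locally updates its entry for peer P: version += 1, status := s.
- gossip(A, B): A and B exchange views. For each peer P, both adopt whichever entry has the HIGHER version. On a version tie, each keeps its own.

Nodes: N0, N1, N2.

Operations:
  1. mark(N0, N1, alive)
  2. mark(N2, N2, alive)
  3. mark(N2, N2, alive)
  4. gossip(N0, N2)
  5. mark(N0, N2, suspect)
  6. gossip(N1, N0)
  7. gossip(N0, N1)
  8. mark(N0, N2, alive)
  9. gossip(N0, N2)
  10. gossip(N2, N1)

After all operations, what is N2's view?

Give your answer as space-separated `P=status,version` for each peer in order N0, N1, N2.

Answer: N0=alive,0 N1=alive,1 N2=alive,4

Derivation:
Op 1: N0 marks N1=alive -> (alive,v1)
Op 2: N2 marks N2=alive -> (alive,v1)
Op 3: N2 marks N2=alive -> (alive,v2)
Op 4: gossip N0<->N2 -> N0.N0=(alive,v0) N0.N1=(alive,v1) N0.N2=(alive,v2) | N2.N0=(alive,v0) N2.N1=(alive,v1) N2.N2=(alive,v2)
Op 5: N0 marks N2=suspect -> (suspect,v3)
Op 6: gossip N1<->N0 -> N1.N0=(alive,v0) N1.N1=(alive,v1) N1.N2=(suspect,v3) | N0.N0=(alive,v0) N0.N1=(alive,v1) N0.N2=(suspect,v3)
Op 7: gossip N0<->N1 -> N0.N0=(alive,v0) N0.N1=(alive,v1) N0.N2=(suspect,v3) | N1.N0=(alive,v0) N1.N1=(alive,v1) N1.N2=(suspect,v3)
Op 8: N0 marks N2=alive -> (alive,v4)
Op 9: gossip N0<->N2 -> N0.N0=(alive,v0) N0.N1=(alive,v1) N0.N2=(alive,v4) | N2.N0=(alive,v0) N2.N1=(alive,v1) N2.N2=(alive,v4)
Op 10: gossip N2<->N1 -> N2.N0=(alive,v0) N2.N1=(alive,v1) N2.N2=(alive,v4) | N1.N0=(alive,v0) N1.N1=(alive,v1) N1.N2=(alive,v4)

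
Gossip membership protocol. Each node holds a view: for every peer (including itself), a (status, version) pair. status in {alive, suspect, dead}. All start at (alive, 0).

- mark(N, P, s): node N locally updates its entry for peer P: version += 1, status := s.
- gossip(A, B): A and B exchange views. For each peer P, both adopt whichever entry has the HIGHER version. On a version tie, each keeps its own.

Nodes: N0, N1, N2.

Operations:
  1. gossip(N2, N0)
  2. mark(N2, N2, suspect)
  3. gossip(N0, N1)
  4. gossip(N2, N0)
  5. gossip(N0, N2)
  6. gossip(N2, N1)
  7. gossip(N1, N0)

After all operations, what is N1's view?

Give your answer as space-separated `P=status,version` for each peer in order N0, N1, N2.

Op 1: gossip N2<->N0 -> N2.N0=(alive,v0) N2.N1=(alive,v0) N2.N2=(alive,v0) | N0.N0=(alive,v0) N0.N1=(alive,v0) N0.N2=(alive,v0)
Op 2: N2 marks N2=suspect -> (suspect,v1)
Op 3: gossip N0<->N1 -> N0.N0=(alive,v0) N0.N1=(alive,v0) N0.N2=(alive,v0) | N1.N0=(alive,v0) N1.N1=(alive,v0) N1.N2=(alive,v0)
Op 4: gossip N2<->N0 -> N2.N0=(alive,v0) N2.N1=(alive,v0) N2.N2=(suspect,v1) | N0.N0=(alive,v0) N0.N1=(alive,v0) N0.N2=(suspect,v1)
Op 5: gossip N0<->N2 -> N0.N0=(alive,v0) N0.N1=(alive,v0) N0.N2=(suspect,v1) | N2.N0=(alive,v0) N2.N1=(alive,v0) N2.N2=(suspect,v1)
Op 6: gossip N2<->N1 -> N2.N0=(alive,v0) N2.N1=(alive,v0) N2.N2=(suspect,v1) | N1.N0=(alive,v0) N1.N1=(alive,v0) N1.N2=(suspect,v1)
Op 7: gossip N1<->N0 -> N1.N0=(alive,v0) N1.N1=(alive,v0) N1.N2=(suspect,v1) | N0.N0=(alive,v0) N0.N1=(alive,v0) N0.N2=(suspect,v1)

Answer: N0=alive,0 N1=alive,0 N2=suspect,1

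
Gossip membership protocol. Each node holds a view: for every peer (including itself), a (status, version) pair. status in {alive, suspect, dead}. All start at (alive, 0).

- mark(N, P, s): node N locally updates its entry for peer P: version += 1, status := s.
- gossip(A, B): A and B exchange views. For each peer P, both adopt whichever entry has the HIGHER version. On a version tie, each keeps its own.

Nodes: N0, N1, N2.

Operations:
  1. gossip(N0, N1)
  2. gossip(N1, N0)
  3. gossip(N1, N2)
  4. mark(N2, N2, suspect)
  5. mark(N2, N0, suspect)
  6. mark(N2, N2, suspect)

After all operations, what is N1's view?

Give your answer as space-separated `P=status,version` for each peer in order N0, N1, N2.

Op 1: gossip N0<->N1 -> N0.N0=(alive,v0) N0.N1=(alive,v0) N0.N2=(alive,v0) | N1.N0=(alive,v0) N1.N1=(alive,v0) N1.N2=(alive,v0)
Op 2: gossip N1<->N0 -> N1.N0=(alive,v0) N1.N1=(alive,v0) N1.N2=(alive,v0) | N0.N0=(alive,v0) N0.N1=(alive,v0) N0.N2=(alive,v0)
Op 3: gossip N1<->N2 -> N1.N0=(alive,v0) N1.N1=(alive,v0) N1.N2=(alive,v0) | N2.N0=(alive,v0) N2.N1=(alive,v0) N2.N2=(alive,v0)
Op 4: N2 marks N2=suspect -> (suspect,v1)
Op 5: N2 marks N0=suspect -> (suspect,v1)
Op 6: N2 marks N2=suspect -> (suspect,v2)

Answer: N0=alive,0 N1=alive,0 N2=alive,0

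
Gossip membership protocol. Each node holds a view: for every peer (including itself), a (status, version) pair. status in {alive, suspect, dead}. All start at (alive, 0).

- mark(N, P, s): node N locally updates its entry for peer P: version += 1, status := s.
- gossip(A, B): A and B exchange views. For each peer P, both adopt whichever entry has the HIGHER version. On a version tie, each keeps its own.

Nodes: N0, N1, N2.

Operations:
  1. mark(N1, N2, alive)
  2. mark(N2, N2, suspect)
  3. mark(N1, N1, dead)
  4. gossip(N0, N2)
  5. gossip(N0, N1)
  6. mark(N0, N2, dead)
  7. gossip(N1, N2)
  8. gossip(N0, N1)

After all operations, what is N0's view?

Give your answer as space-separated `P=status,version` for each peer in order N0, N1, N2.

Answer: N0=alive,0 N1=dead,1 N2=dead,2

Derivation:
Op 1: N1 marks N2=alive -> (alive,v1)
Op 2: N2 marks N2=suspect -> (suspect,v1)
Op 3: N1 marks N1=dead -> (dead,v1)
Op 4: gossip N0<->N2 -> N0.N0=(alive,v0) N0.N1=(alive,v0) N0.N2=(suspect,v1) | N2.N0=(alive,v0) N2.N1=(alive,v0) N2.N2=(suspect,v1)
Op 5: gossip N0<->N1 -> N0.N0=(alive,v0) N0.N1=(dead,v1) N0.N2=(suspect,v1) | N1.N0=(alive,v0) N1.N1=(dead,v1) N1.N2=(alive,v1)
Op 6: N0 marks N2=dead -> (dead,v2)
Op 7: gossip N1<->N2 -> N1.N0=(alive,v0) N1.N1=(dead,v1) N1.N2=(alive,v1) | N2.N0=(alive,v0) N2.N1=(dead,v1) N2.N2=(suspect,v1)
Op 8: gossip N0<->N1 -> N0.N0=(alive,v0) N0.N1=(dead,v1) N0.N2=(dead,v2) | N1.N0=(alive,v0) N1.N1=(dead,v1) N1.N2=(dead,v2)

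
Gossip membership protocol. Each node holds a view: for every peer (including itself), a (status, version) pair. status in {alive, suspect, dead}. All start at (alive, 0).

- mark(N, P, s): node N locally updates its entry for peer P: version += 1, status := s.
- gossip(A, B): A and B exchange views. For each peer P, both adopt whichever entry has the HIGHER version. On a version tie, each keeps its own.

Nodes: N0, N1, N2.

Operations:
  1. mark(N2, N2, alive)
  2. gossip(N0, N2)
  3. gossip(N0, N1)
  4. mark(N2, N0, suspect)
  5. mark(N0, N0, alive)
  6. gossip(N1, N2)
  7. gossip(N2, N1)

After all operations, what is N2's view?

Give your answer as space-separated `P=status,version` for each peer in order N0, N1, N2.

Answer: N0=suspect,1 N1=alive,0 N2=alive,1

Derivation:
Op 1: N2 marks N2=alive -> (alive,v1)
Op 2: gossip N0<->N2 -> N0.N0=(alive,v0) N0.N1=(alive,v0) N0.N2=(alive,v1) | N2.N0=(alive,v0) N2.N1=(alive,v0) N2.N2=(alive,v1)
Op 3: gossip N0<->N1 -> N0.N0=(alive,v0) N0.N1=(alive,v0) N0.N2=(alive,v1) | N1.N0=(alive,v0) N1.N1=(alive,v0) N1.N2=(alive,v1)
Op 4: N2 marks N0=suspect -> (suspect,v1)
Op 5: N0 marks N0=alive -> (alive,v1)
Op 6: gossip N1<->N2 -> N1.N0=(suspect,v1) N1.N1=(alive,v0) N1.N2=(alive,v1) | N2.N0=(suspect,v1) N2.N1=(alive,v0) N2.N2=(alive,v1)
Op 7: gossip N2<->N1 -> N2.N0=(suspect,v1) N2.N1=(alive,v0) N2.N2=(alive,v1) | N1.N0=(suspect,v1) N1.N1=(alive,v0) N1.N2=(alive,v1)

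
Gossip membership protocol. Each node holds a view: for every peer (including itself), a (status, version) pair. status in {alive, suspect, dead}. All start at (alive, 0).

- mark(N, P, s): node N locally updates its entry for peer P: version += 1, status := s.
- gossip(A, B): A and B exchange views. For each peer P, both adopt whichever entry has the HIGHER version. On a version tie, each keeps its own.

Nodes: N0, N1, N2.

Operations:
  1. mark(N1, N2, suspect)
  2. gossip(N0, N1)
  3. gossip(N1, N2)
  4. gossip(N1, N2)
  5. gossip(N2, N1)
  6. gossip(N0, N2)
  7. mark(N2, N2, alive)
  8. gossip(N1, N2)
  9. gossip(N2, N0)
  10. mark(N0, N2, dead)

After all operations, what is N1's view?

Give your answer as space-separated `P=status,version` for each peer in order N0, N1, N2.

Answer: N0=alive,0 N1=alive,0 N2=alive,2

Derivation:
Op 1: N1 marks N2=suspect -> (suspect,v1)
Op 2: gossip N0<->N1 -> N0.N0=(alive,v0) N0.N1=(alive,v0) N0.N2=(suspect,v1) | N1.N0=(alive,v0) N1.N1=(alive,v0) N1.N2=(suspect,v1)
Op 3: gossip N1<->N2 -> N1.N0=(alive,v0) N1.N1=(alive,v0) N1.N2=(suspect,v1) | N2.N0=(alive,v0) N2.N1=(alive,v0) N2.N2=(suspect,v1)
Op 4: gossip N1<->N2 -> N1.N0=(alive,v0) N1.N1=(alive,v0) N1.N2=(suspect,v1) | N2.N0=(alive,v0) N2.N1=(alive,v0) N2.N2=(suspect,v1)
Op 5: gossip N2<->N1 -> N2.N0=(alive,v0) N2.N1=(alive,v0) N2.N2=(suspect,v1) | N1.N0=(alive,v0) N1.N1=(alive,v0) N1.N2=(suspect,v1)
Op 6: gossip N0<->N2 -> N0.N0=(alive,v0) N0.N1=(alive,v0) N0.N2=(suspect,v1) | N2.N0=(alive,v0) N2.N1=(alive,v0) N2.N2=(suspect,v1)
Op 7: N2 marks N2=alive -> (alive,v2)
Op 8: gossip N1<->N2 -> N1.N0=(alive,v0) N1.N1=(alive,v0) N1.N2=(alive,v2) | N2.N0=(alive,v0) N2.N1=(alive,v0) N2.N2=(alive,v2)
Op 9: gossip N2<->N0 -> N2.N0=(alive,v0) N2.N1=(alive,v0) N2.N2=(alive,v2) | N0.N0=(alive,v0) N0.N1=(alive,v0) N0.N2=(alive,v2)
Op 10: N0 marks N2=dead -> (dead,v3)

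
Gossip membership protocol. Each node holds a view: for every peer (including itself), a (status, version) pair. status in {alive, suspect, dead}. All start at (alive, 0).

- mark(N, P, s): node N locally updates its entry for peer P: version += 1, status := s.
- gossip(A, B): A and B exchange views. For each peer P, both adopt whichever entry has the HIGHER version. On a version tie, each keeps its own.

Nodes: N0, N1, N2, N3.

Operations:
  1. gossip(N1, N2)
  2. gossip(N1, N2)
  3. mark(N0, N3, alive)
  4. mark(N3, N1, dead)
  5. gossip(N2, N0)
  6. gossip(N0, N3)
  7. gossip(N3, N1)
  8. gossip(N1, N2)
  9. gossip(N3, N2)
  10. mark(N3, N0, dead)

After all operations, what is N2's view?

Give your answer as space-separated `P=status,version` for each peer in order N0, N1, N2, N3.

Answer: N0=alive,0 N1=dead,1 N2=alive,0 N3=alive,1

Derivation:
Op 1: gossip N1<->N2 -> N1.N0=(alive,v0) N1.N1=(alive,v0) N1.N2=(alive,v0) N1.N3=(alive,v0) | N2.N0=(alive,v0) N2.N1=(alive,v0) N2.N2=(alive,v0) N2.N3=(alive,v0)
Op 2: gossip N1<->N2 -> N1.N0=(alive,v0) N1.N1=(alive,v0) N1.N2=(alive,v0) N1.N3=(alive,v0) | N2.N0=(alive,v0) N2.N1=(alive,v0) N2.N2=(alive,v0) N2.N3=(alive,v0)
Op 3: N0 marks N3=alive -> (alive,v1)
Op 4: N3 marks N1=dead -> (dead,v1)
Op 5: gossip N2<->N0 -> N2.N0=(alive,v0) N2.N1=(alive,v0) N2.N2=(alive,v0) N2.N3=(alive,v1) | N0.N0=(alive,v0) N0.N1=(alive,v0) N0.N2=(alive,v0) N0.N3=(alive,v1)
Op 6: gossip N0<->N3 -> N0.N0=(alive,v0) N0.N1=(dead,v1) N0.N2=(alive,v0) N0.N3=(alive,v1) | N3.N0=(alive,v0) N3.N1=(dead,v1) N3.N2=(alive,v0) N3.N3=(alive,v1)
Op 7: gossip N3<->N1 -> N3.N0=(alive,v0) N3.N1=(dead,v1) N3.N2=(alive,v0) N3.N3=(alive,v1) | N1.N0=(alive,v0) N1.N1=(dead,v1) N1.N2=(alive,v0) N1.N3=(alive,v1)
Op 8: gossip N1<->N2 -> N1.N0=(alive,v0) N1.N1=(dead,v1) N1.N2=(alive,v0) N1.N3=(alive,v1) | N2.N0=(alive,v0) N2.N1=(dead,v1) N2.N2=(alive,v0) N2.N3=(alive,v1)
Op 9: gossip N3<->N2 -> N3.N0=(alive,v0) N3.N1=(dead,v1) N3.N2=(alive,v0) N3.N3=(alive,v1) | N2.N0=(alive,v0) N2.N1=(dead,v1) N2.N2=(alive,v0) N2.N3=(alive,v1)
Op 10: N3 marks N0=dead -> (dead,v1)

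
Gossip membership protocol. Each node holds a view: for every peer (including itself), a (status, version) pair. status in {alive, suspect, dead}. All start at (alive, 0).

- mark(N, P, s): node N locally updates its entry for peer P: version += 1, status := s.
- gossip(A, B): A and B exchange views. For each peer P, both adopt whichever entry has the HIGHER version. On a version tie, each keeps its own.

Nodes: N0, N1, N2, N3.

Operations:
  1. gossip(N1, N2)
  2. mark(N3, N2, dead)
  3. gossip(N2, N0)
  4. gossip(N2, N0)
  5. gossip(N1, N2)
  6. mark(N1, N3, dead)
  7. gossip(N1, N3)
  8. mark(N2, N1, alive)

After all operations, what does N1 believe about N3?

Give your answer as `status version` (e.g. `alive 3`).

Answer: dead 1

Derivation:
Op 1: gossip N1<->N2 -> N1.N0=(alive,v0) N1.N1=(alive,v0) N1.N2=(alive,v0) N1.N3=(alive,v0) | N2.N0=(alive,v0) N2.N1=(alive,v0) N2.N2=(alive,v0) N2.N3=(alive,v0)
Op 2: N3 marks N2=dead -> (dead,v1)
Op 3: gossip N2<->N0 -> N2.N0=(alive,v0) N2.N1=(alive,v0) N2.N2=(alive,v0) N2.N3=(alive,v0) | N0.N0=(alive,v0) N0.N1=(alive,v0) N0.N2=(alive,v0) N0.N3=(alive,v0)
Op 4: gossip N2<->N0 -> N2.N0=(alive,v0) N2.N1=(alive,v0) N2.N2=(alive,v0) N2.N3=(alive,v0) | N0.N0=(alive,v0) N0.N1=(alive,v0) N0.N2=(alive,v0) N0.N3=(alive,v0)
Op 5: gossip N1<->N2 -> N1.N0=(alive,v0) N1.N1=(alive,v0) N1.N2=(alive,v0) N1.N3=(alive,v0) | N2.N0=(alive,v0) N2.N1=(alive,v0) N2.N2=(alive,v0) N2.N3=(alive,v0)
Op 6: N1 marks N3=dead -> (dead,v1)
Op 7: gossip N1<->N3 -> N1.N0=(alive,v0) N1.N1=(alive,v0) N1.N2=(dead,v1) N1.N3=(dead,v1) | N3.N0=(alive,v0) N3.N1=(alive,v0) N3.N2=(dead,v1) N3.N3=(dead,v1)
Op 8: N2 marks N1=alive -> (alive,v1)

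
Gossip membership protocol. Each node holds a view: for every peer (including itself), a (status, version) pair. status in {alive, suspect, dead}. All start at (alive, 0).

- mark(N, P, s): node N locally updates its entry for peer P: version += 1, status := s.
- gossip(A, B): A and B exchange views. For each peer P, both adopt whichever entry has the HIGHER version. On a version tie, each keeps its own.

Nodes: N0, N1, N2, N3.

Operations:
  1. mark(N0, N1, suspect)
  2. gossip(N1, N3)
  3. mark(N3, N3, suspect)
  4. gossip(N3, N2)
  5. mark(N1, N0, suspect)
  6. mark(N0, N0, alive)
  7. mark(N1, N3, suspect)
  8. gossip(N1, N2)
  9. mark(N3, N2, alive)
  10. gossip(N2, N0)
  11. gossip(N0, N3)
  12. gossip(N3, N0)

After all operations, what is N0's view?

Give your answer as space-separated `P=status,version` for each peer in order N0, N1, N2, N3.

Answer: N0=alive,1 N1=suspect,1 N2=alive,1 N3=suspect,1

Derivation:
Op 1: N0 marks N1=suspect -> (suspect,v1)
Op 2: gossip N1<->N3 -> N1.N0=(alive,v0) N1.N1=(alive,v0) N1.N2=(alive,v0) N1.N3=(alive,v0) | N3.N0=(alive,v0) N3.N1=(alive,v0) N3.N2=(alive,v0) N3.N3=(alive,v0)
Op 3: N3 marks N3=suspect -> (suspect,v1)
Op 4: gossip N3<->N2 -> N3.N0=(alive,v0) N3.N1=(alive,v0) N3.N2=(alive,v0) N3.N3=(suspect,v1) | N2.N0=(alive,v0) N2.N1=(alive,v0) N2.N2=(alive,v0) N2.N3=(suspect,v1)
Op 5: N1 marks N0=suspect -> (suspect,v1)
Op 6: N0 marks N0=alive -> (alive,v1)
Op 7: N1 marks N3=suspect -> (suspect,v1)
Op 8: gossip N1<->N2 -> N1.N0=(suspect,v1) N1.N1=(alive,v0) N1.N2=(alive,v0) N1.N3=(suspect,v1) | N2.N0=(suspect,v1) N2.N1=(alive,v0) N2.N2=(alive,v0) N2.N3=(suspect,v1)
Op 9: N3 marks N2=alive -> (alive,v1)
Op 10: gossip N2<->N0 -> N2.N0=(suspect,v1) N2.N1=(suspect,v1) N2.N2=(alive,v0) N2.N3=(suspect,v1) | N0.N0=(alive,v1) N0.N1=(suspect,v1) N0.N2=(alive,v0) N0.N3=(suspect,v1)
Op 11: gossip N0<->N3 -> N0.N0=(alive,v1) N0.N1=(suspect,v1) N0.N2=(alive,v1) N0.N3=(suspect,v1) | N3.N0=(alive,v1) N3.N1=(suspect,v1) N3.N2=(alive,v1) N3.N3=(suspect,v1)
Op 12: gossip N3<->N0 -> N3.N0=(alive,v1) N3.N1=(suspect,v1) N3.N2=(alive,v1) N3.N3=(suspect,v1) | N0.N0=(alive,v1) N0.N1=(suspect,v1) N0.N2=(alive,v1) N0.N3=(suspect,v1)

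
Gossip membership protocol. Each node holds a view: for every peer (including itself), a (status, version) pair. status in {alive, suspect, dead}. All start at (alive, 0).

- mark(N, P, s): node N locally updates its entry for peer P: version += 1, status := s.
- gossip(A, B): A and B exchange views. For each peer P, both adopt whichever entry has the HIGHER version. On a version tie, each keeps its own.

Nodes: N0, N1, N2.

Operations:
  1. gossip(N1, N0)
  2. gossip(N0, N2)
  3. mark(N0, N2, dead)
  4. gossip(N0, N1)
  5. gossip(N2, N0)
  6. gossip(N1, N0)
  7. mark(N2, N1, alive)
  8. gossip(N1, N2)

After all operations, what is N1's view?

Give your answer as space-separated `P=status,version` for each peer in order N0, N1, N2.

Answer: N0=alive,0 N1=alive,1 N2=dead,1

Derivation:
Op 1: gossip N1<->N0 -> N1.N0=(alive,v0) N1.N1=(alive,v0) N1.N2=(alive,v0) | N0.N0=(alive,v0) N0.N1=(alive,v0) N0.N2=(alive,v0)
Op 2: gossip N0<->N2 -> N0.N0=(alive,v0) N0.N1=(alive,v0) N0.N2=(alive,v0) | N2.N0=(alive,v0) N2.N1=(alive,v0) N2.N2=(alive,v0)
Op 3: N0 marks N2=dead -> (dead,v1)
Op 4: gossip N0<->N1 -> N0.N0=(alive,v0) N0.N1=(alive,v0) N0.N2=(dead,v1) | N1.N0=(alive,v0) N1.N1=(alive,v0) N1.N2=(dead,v1)
Op 5: gossip N2<->N0 -> N2.N0=(alive,v0) N2.N1=(alive,v0) N2.N2=(dead,v1) | N0.N0=(alive,v0) N0.N1=(alive,v0) N0.N2=(dead,v1)
Op 6: gossip N1<->N0 -> N1.N0=(alive,v0) N1.N1=(alive,v0) N1.N2=(dead,v1) | N0.N0=(alive,v0) N0.N1=(alive,v0) N0.N2=(dead,v1)
Op 7: N2 marks N1=alive -> (alive,v1)
Op 8: gossip N1<->N2 -> N1.N0=(alive,v0) N1.N1=(alive,v1) N1.N2=(dead,v1) | N2.N0=(alive,v0) N2.N1=(alive,v1) N2.N2=(dead,v1)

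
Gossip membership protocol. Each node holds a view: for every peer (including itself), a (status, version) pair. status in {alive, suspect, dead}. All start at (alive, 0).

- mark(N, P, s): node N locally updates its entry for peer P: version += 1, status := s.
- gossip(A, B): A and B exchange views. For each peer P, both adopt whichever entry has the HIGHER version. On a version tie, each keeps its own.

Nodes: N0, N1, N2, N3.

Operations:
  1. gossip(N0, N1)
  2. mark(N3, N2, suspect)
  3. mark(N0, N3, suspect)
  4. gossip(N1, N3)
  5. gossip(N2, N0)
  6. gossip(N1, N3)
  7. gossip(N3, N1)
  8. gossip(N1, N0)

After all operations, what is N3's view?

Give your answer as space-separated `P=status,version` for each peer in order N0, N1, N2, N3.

Answer: N0=alive,0 N1=alive,0 N2=suspect,1 N3=alive,0

Derivation:
Op 1: gossip N0<->N1 -> N0.N0=(alive,v0) N0.N1=(alive,v0) N0.N2=(alive,v0) N0.N3=(alive,v0) | N1.N0=(alive,v0) N1.N1=(alive,v0) N1.N2=(alive,v0) N1.N3=(alive,v0)
Op 2: N3 marks N2=suspect -> (suspect,v1)
Op 3: N0 marks N3=suspect -> (suspect,v1)
Op 4: gossip N1<->N3 -> N1.N0=(alive,v0) N1.N1=(alive,v0) N1.N2=(suspect,v1) N1.N3=(alive,v0) | N3.N0=(alive,v0) N3.N1=(alive,v0) N3.N2=(suspect,v1) N3.N3=(alive,v0)
Op 5: gossip N2<->N0 -> N2.N0=(alive,v0) N2.N1=(alive,v0) N2.N2=(alive,v0) N2.N3=(suspect,v1) | N0.N0=(alive,v0) N0.N1=(alive,v0) N0.N2=(alive,v0) N0.N3=(suspect,v1)
Op 6: gossip N1<->N3 -> N1.N0=(alive,v0) N1.N1=(alive,v0) N1.N2=(suspect,v1) N1.N3=(alive,v0) | N3.N0=(alive,v0) N3.N1=(alive,v0) N3.N2=(suspect,v1) N3.N3=(alive,v0)
Op 7: gossip N3<->N1 -> N3.N0=(alive,v0) N3.N1=(alive,v0) N3.N2=(suspect,v1) N3.N3=(alive,v0) | N1.N0=(alive,v0) N1.N1=(alive,v0) N1.N2=(suspect,v1) N1.N3=(alive,v0)
Op 8: gossip N1<->N0 -> N1.N0=(alive,v0) N1.N1=(alive,v0) N1.N2=(suspect,v1) N1.N3=(suspect,v1) | N0.N0=(alive,v0) N0.N1=(alive,v0) N0.N2=(suspect,v1) N0.N3=(suspect,v1)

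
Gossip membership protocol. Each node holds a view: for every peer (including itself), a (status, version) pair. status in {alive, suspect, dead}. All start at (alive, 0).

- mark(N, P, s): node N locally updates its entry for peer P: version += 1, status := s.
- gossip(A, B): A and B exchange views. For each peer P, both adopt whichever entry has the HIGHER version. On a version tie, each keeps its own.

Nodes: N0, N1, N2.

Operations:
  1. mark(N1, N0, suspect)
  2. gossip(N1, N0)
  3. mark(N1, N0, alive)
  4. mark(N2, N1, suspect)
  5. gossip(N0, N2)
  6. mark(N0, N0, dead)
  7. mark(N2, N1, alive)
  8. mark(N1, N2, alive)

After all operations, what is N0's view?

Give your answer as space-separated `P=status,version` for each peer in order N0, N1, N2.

Answer: N0=dead,2 N1=suspect,1 N2=alive,0

Derivation:
Op 1: N1 marks N0=suspect -> (suspect,v1)
Op 2: gossip N1<->N0 -> N1.N0=(suspect,v1) N1.N1=(alive,v0) N1.N2=(alive,v0) | N0.N0=(suspect,v1) N0.N1=(alive,v0) N0.N2=(alive,v0)
Op 3: N1 marks N0=alive -> (alive,v2)
Op 4: N2 marks N1=suspect -> (suspect,v1)
Op 5: gossip N0<->N2 -> N0.N0=(suspect,v1) N0.N1=(suspect,v1) N0.N2=(alive,v0) | N2.N0=(suspect,v1) N2.N1=(suspect,v1) N2.N2=(alive,v0)
Op 6: N0 marks N0=dead -> (dead,v2)
Op 7: N2 marks N1=alive -> (alive,v2)
Op 8: N1 marks N2=alive -> (alive,v1)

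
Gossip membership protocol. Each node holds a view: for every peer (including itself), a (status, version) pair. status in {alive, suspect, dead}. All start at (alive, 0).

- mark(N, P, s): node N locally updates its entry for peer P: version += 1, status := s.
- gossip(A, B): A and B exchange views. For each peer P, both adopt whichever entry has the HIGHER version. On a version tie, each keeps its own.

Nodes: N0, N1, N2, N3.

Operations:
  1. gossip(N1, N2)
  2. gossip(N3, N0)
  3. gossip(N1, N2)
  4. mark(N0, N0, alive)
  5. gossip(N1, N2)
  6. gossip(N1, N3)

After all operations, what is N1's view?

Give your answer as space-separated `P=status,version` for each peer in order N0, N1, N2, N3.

Op 1: gossip N1<->N2 -> N1.N0=(alive,v0) N1.N1=(alive,v0) N1.N2=(alive,v0) N1.N3=(alive,v0) | N2.N0=(alive,v0) N2.N1=(alive,v0) N2.N2=(alive,v0) N2.N3=(alive,v0)
Op 2: gossip N3<->N0 -> N3.N0=(alive,v0) N3.N1=(alive,v0) N3.N2=(alive,v0) N3.N3=(alive,v0) | N0.N0=(alive,v0) N0.N1=(alive,v0) N0.N2=(alive,v0) N0.N3=(alive,v0)
Op 3: gossip N1<->N2 -> N1.N0=(alive,v0) N1.N1=(alive,v0) N1.N2=(alive,v0) N1.N3=(alive,v0) | N2.N0=(alive,v0) N2.N1=(alive,v0) N2.N2=(alive,v0) N2.N3=(alive,v0)
Op 4: N0 marks N0=alive -> (alive,v1)
Op 5: gossip N1<->N2 -> N1.N0=(alive,v0) N1.N1=(alive,v0) N1.N2=(alive,v0) N1.N3=(alive,v0) | N2.N0=(alive,v0) N2.N1=(alive,v0) N2.N2=(alive,v0) N2.N3=(alive,v0)
Op 6: gossip N1<->N3 -> N1.N0=(alive,v0) N1.N1=(alive,v0) N1.N2=(alive,v0) N1.N3=(alive,v0) | N3.N0=(alive,v0) N3.N1=(alive,v0) N3.N2=(alive,v0) N3.N3=(alive,v0)

Answer: N0=alive,0 N1=alive,0 N2=alive,0 N3=alive,0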